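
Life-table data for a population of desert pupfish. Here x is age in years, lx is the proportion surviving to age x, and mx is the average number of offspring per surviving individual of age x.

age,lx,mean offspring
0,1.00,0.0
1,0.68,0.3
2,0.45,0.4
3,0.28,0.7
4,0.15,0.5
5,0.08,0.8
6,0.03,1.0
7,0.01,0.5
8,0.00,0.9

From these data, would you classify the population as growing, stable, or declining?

R0 = Σ lx·mx = 0 + 0.204 + 0.18 + 0.196 + 0.075 + 0.064 + 0.03 + 0.005 + 0 = 0.754
R0 < 1, so the population is declining.

declining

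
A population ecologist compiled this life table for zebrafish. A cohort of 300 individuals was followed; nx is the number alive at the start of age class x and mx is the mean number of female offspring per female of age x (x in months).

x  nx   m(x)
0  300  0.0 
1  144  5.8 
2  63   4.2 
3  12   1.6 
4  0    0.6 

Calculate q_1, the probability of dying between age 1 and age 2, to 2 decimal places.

0.56

lx = nx/n0 = nx/300: 1, 0.48, 0.21, 0.04, 0
q_1 = (l_1 − l_2) / l_1 = (0.48 − 0.21) / 0.48
     = 0.27 / 0.48 = 0.5625 → 0.56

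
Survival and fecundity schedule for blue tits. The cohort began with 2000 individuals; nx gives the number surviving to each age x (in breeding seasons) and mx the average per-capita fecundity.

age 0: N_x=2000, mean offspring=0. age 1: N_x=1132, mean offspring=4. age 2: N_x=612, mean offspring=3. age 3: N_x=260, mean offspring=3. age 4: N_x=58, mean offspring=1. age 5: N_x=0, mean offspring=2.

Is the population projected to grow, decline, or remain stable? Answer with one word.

growing

lx = nx/n0 = nx/2000: 1, 0.566, 0.306, 0.13, 0.029, 0
R0 = Σ lx·mx = 0 + 2.264 + 0.918 + 0.39 + 0.029 + 0 = 3.601
R0 > 1, so the population is growing.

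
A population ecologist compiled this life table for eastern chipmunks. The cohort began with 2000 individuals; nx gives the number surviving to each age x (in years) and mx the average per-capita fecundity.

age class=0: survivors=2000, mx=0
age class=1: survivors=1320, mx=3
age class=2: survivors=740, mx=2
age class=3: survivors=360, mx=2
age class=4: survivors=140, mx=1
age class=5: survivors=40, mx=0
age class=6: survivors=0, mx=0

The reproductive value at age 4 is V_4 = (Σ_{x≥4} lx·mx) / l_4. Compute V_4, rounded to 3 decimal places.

lx = nx/n0 = nx/2000: 1, 0.66, 0.37, 0.18, 0.07, 0.02, 0
lx·mx for x ≥ 4: 0.07, 0, 0 → sum = 0.07
V_4 = 0.07 / l_4 = 0.07 / 0.07 = 1 → 1.000

1.000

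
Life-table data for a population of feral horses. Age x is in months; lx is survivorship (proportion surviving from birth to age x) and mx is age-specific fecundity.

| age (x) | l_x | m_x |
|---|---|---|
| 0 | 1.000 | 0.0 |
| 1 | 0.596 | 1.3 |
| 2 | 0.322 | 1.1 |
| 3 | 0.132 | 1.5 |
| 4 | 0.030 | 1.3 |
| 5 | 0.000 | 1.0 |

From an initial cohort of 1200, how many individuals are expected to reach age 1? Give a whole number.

Expected survivors = N0 · l_1 = 1200 × 0.596 = 715.2 → 715

715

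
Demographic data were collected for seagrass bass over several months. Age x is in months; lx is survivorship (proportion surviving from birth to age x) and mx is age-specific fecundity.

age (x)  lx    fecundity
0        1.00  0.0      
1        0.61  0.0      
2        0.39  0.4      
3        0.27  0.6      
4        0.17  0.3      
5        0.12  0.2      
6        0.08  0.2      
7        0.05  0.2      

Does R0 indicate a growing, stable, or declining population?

declining

R0 = Σ lx·mx = 0 + 0 + 0.156 + 0.162 + 0.051 + 0.024 + 0.016 + 0.01 = 0.419
R0 < 1, so the population is declining.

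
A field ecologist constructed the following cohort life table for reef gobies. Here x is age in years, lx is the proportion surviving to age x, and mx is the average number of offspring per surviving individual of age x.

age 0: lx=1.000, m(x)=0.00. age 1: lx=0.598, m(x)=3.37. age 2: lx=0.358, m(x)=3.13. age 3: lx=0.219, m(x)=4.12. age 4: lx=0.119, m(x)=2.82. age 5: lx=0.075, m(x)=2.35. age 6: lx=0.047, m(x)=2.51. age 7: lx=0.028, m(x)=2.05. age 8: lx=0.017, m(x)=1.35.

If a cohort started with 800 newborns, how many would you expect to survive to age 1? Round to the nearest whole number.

478

Expected survivors = N0 · l_1 = 800 × 0.598 = 478.4 → 478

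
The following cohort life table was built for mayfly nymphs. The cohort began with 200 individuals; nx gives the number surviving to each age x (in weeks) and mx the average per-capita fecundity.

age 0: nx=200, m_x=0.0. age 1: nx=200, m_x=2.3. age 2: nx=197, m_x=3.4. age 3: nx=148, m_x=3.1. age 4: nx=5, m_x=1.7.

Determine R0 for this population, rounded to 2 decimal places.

7.99

lx = nx/n0 = nx/200: 1, 1, 0.985, 0.74, 0.025
lx·mx by age: 0, 2.3, 3.349, 2.294, 0.0425
R0 = Σ lx·mx = 7.9855 → 7.99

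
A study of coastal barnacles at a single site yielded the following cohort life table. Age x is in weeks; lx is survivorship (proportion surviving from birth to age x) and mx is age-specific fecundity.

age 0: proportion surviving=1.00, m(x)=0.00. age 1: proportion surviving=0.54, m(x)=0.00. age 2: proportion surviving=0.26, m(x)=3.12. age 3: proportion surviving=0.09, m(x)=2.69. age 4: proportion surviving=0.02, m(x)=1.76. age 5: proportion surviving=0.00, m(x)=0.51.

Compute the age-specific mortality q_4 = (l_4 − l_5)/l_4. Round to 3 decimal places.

q_4 = (l_4 − l_5) / l_4 = (0.02 − 0) / 0.02
     = 0.02 / 0.02 = 1 → 1.000

1.000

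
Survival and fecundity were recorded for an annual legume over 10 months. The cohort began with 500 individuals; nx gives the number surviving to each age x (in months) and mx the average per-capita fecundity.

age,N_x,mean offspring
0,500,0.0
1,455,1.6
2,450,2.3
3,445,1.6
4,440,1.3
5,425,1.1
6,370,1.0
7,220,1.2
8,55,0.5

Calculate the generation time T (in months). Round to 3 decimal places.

lx = nx/n0 = nx/500: 1, 0.91, 0.9, 0.89, 0.88, 0.85, 0.74, 0.44, 0.11
lx·mx: 0, 1.456, 2.07, 1.424, 1.144, 0.935, 0.74, 0.528, 0.055 → R0 = 8.352
x·lx·mx: 0, 1.456, 4.14, 4.272, 4.576, 4.675, 4.44, 3.696, 0.44 → Σ = 27.695
T = 27.695 / 8.352 = 3.315972… → 3.316

3.316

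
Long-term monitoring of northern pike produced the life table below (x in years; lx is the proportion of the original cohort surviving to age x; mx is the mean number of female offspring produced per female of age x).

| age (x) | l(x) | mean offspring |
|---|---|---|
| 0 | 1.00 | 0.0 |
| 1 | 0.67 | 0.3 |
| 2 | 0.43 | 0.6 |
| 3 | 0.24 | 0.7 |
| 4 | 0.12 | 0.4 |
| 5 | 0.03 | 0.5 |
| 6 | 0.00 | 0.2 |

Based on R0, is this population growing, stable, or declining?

R0 = Σ lx·mx = 0 + 0.201 + 0.258 + 0.168 + 0.048 + 0.015 + 0 = 0.69
R0 < 1, so the population is declining.

declining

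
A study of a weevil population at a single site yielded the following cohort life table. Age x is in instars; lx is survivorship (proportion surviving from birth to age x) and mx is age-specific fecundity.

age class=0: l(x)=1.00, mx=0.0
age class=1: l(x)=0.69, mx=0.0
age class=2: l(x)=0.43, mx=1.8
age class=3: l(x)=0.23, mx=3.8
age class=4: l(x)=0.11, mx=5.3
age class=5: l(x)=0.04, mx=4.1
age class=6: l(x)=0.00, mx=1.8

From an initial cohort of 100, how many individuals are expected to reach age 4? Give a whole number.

Expected survivors = N0 · l_4 = 100 × 0.11 = 11 → 11

11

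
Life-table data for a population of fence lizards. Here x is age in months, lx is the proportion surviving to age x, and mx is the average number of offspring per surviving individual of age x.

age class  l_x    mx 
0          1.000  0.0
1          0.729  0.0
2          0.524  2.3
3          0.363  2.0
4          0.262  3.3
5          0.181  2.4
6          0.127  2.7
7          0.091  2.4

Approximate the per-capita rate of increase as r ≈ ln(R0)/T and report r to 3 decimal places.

0.366

R0 = Σ lx·mx = 0 + 0 + 1.2052 + 0.726 + 0.8646 + 0.4344 + 0.3429 + 0.2184 = 3.7915
Σ x·lx·mx = 13.805; T = 13.805/3.7915 = 3.64104…
r ≈ ln(R0)/T = ln(3.7915)/3.64104… = 0.36604… → 0.366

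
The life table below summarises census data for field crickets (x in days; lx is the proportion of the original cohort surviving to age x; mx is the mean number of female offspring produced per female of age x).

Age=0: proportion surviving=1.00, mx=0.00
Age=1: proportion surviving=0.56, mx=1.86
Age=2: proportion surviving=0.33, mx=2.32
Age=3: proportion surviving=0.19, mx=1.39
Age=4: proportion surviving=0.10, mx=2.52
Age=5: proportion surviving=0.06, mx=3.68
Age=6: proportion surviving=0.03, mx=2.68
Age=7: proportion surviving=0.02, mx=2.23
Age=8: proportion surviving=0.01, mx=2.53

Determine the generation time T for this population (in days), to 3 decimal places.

2.403

lx·mx: 0, 1.0416, 0.7656, 0.2641, 0.252, 0.2208, 0.0804, 0.0446, 0.0253 → R0 = 2.6944
x·lx·mx: 0, 1.0416, 1.5312, 0.7923, 1.008, 1.104, 0.4824, 0.3122, 0.2024 → Σ = 6.4741
T = 6.4741 / 2.6944 = 2.402798… → 2.403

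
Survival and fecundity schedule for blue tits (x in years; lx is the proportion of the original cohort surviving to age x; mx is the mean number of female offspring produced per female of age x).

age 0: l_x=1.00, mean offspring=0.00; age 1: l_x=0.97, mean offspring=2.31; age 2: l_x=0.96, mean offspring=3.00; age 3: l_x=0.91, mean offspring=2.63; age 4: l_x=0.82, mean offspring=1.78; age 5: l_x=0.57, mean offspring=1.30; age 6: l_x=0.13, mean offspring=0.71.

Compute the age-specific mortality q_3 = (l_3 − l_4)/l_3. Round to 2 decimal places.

q_3 = (l_3 − l_4) / l_3 = (0.91 − 0.82) / 0.91
     = 0.09 / 0.91 = 0.098901… → 0.10

0.10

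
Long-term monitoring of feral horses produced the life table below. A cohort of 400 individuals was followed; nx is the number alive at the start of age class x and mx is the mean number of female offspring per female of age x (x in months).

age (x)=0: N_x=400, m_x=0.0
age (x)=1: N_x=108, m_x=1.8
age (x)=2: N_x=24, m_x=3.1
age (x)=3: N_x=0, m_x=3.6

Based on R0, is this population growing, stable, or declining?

declining

lx = nx/n0 = nx/400: 1, 0.27, 0.06, 0
R0 = Σ lx·mx = 0 + 0.486 + 0.186 + 0 = 0.672
R0 < 1, so the population is declining.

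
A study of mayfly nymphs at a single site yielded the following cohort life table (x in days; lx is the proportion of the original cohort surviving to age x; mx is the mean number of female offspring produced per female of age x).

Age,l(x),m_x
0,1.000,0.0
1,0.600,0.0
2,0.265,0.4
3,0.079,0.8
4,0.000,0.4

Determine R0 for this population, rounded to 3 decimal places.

lx·mx by age: 0, 0, 0.106, 0.0632, 0
R0 = Σ lx·mx = 0.1692 → 0.169

0.169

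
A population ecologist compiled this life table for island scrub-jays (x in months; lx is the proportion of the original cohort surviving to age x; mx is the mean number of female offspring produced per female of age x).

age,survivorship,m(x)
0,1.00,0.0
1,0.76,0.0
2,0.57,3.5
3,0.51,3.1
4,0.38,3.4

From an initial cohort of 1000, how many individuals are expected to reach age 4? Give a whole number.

380

Expected survivors = N0 · l_4 = 1000 × 0.38 = 380 → 380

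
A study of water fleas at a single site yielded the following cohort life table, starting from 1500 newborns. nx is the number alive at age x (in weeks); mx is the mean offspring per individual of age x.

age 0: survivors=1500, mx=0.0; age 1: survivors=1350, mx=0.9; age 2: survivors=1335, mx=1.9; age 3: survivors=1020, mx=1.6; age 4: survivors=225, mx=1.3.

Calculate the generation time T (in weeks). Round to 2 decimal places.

lx = nx/n0 = nx/1500: 1, 0.9, 0.89, 0.68, 0.15
lx·mx: 0, 0.81, 1.691, 1.088, 0.195 → R0 = 3.784
x·lx·mx: 0, 0.81, 3.382, 3.264, 0.78 → Σ = 8.236
T = 8.236 / 3.784 = 2.176533… → 2.18

2.18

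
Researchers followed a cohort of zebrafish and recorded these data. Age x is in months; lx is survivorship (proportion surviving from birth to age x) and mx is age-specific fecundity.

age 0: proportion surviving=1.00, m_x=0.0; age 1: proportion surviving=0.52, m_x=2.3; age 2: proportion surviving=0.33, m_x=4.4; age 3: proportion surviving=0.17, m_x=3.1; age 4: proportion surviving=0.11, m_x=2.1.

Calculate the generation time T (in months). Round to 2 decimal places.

lx·mx: 0, 1.196, 1.452, 0.527, 0.231 → R0 = 3.406
x·lx·mx: 0, 1.196, 2.904, 1.581, 0.924 → Σ = 6.605
T = 6.605 / 3.406 = 1.939225… → 1.94

1.94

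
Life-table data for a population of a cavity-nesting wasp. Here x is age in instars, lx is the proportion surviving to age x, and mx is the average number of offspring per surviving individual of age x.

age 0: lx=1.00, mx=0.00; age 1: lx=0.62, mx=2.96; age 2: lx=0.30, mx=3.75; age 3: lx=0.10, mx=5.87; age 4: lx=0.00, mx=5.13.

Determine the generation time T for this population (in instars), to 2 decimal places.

lx·mx: 0, 1.8352, 1.125, 0.587, 0 → R0 = 3.5472
x·lx·mx: 0, 1.8352, 2.25, 1.761, 0 → Σ = 5.8462
T = 5.8462 / 3.5472 = 1.648117… → 1.65

1.65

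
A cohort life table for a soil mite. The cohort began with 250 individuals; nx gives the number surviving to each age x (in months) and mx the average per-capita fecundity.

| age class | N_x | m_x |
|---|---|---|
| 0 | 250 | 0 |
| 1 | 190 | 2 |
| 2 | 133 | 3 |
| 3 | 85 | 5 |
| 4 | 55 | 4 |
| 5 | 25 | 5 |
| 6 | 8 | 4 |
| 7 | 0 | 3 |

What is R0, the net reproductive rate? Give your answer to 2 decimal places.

6.32

lx = nx/n0 = nx/250: 1, 0.76, 0.532, 0.34, 0.22, 0.1, 0.032, 0
lx·mx by age: 0, 1.52, 1.596, 1.7, 0.88, 0.5, 0.128, 0
R0 = Σ lx·mx = 6.324 → 6.32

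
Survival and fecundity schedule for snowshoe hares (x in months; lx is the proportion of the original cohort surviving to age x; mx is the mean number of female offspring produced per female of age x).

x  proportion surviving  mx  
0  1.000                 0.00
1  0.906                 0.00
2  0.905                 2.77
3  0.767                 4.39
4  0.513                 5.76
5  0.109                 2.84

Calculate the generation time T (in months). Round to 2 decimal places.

3.12

lx·mx: 0, 0, 2.50685, 3.36713, 2.95488, 0.30956 → R0 = 9.13842
x·lx·mx: 0, 0, 5.0137, 10.10139, 11.81952, 1.5478 → Σ = 28.48241
T = 28.48241 / 9.13842 = 3.116776… → 3.12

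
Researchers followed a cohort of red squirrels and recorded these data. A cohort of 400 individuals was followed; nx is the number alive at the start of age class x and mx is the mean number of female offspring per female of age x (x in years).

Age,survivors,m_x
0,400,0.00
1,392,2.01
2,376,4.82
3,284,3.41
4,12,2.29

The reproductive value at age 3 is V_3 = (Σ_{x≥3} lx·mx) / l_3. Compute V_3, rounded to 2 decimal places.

lx = nx/n0 = nx/400: 1, 0.98, 0.94, 0.71, 0.03
lx·mx for x ≥ 3: 2.4211, 0.0687 → sum = 2.4898
V_3 = 2.4898 / l_3 = 2.4898 / 0.71 = 3.506761… → 3.51

3.51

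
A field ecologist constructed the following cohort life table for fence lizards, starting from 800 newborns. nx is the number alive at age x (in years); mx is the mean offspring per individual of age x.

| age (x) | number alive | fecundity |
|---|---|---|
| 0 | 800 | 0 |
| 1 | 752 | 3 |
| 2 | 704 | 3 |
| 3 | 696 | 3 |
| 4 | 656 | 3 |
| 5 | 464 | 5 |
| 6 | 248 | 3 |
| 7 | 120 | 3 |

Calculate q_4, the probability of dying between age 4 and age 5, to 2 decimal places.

lx = nx/n0 = nx/800: 1, 0.94, 0.88, 0.87, 0.82, 0.58, 0.31, 0.15
q_4 = (l_4 − l_5) / l_4 = (0.82 − 0.58) / 0.82
     = 0.24 / 0.82 = 0.292683… → 0.29

0.29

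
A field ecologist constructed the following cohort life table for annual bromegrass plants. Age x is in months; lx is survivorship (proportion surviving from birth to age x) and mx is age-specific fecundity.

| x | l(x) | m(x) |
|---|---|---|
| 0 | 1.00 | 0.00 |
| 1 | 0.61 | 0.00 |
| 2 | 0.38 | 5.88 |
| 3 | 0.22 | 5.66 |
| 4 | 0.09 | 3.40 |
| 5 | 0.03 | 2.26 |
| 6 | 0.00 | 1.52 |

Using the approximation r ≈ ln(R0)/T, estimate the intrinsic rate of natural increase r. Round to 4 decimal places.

R0 = Σ lx·mx = 0 + 0 + 2.2344 + 1.2452 + 0.306 + 0.0678 + 0 = 3.8534
Σ x·lx·mx = 9.7674; T = 9.7674/3.8534 = 2.53475…
r ≈ ln(R0)/T = ln(3.8534)/2.53475… = 0.532185… → 0.5322

0.5322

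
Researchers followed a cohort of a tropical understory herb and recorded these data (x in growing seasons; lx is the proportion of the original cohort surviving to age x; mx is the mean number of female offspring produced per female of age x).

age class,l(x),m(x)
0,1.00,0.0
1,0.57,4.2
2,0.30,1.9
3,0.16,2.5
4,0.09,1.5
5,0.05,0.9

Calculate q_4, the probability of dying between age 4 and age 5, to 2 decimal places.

q_4 = (l_4 − l_5) / l_4 = (0.09 − 0.05) / 0.09
     = 0.04 / 0.09 = 0.444444… → 0.44

0.44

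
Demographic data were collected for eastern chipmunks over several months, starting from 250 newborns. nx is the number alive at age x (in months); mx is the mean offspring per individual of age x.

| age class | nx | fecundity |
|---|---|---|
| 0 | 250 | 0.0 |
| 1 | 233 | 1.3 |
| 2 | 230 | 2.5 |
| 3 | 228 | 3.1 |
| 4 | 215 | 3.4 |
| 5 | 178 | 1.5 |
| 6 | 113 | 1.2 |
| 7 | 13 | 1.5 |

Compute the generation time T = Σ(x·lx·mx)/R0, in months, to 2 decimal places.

3.21

lx = nx/n0 = nx/250: 1, 0.932, 0.92, 0.912, 0.86, 0.712, 0.452, 0.052
lx·mx: 0, 1.2116, 2.3, 2.8272, 2.924, 1.068, 0.5424, 0.078 → R0 = 10.9512
x·lx·mx: 0, 1.2116, 4.6, 8.4816, 11.696, 5.34, 3.2544, 0.546 → Σ = 35.1296
T = 35.1296 / 10.9512 = 3.207831… → 3.21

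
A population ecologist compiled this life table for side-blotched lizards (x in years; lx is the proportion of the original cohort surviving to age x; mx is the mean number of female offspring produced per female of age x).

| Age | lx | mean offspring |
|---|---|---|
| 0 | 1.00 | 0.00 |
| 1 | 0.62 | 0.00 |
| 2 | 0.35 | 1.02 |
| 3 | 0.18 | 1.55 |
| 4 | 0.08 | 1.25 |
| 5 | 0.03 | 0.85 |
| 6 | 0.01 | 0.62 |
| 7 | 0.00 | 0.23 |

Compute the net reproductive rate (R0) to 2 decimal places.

0.77

lx·mx by age: 0, 0, 0.357, 0.279, 0.1, 0.0255, 0.0062, 0
R0 = Σ lx·mx = 0.7677 → 0.77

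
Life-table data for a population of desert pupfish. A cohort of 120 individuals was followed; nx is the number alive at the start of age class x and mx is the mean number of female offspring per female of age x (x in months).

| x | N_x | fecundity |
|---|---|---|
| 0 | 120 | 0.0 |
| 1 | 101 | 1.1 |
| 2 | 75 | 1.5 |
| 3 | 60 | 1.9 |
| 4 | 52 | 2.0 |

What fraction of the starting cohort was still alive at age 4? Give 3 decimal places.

l_4 = n_4/n_0 = 52/120 = 0.433333… → 0.433

0.433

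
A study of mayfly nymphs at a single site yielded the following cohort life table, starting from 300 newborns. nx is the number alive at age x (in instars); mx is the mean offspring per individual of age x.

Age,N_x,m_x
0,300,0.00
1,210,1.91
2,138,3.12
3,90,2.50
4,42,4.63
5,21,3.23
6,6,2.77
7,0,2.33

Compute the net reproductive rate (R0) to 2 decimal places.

lx = nx/n0 = nx/300: 1, 0.7, 0.46, 0.3, 0.14, 0.07, 0.02, 0
lx·mx by age: 0, 1.337, 1.4352, 0.75, 0.6482, 0.2261, 0.0554, 0
R0 = Σ lx·mx = 4.4519 → 4.45

4.45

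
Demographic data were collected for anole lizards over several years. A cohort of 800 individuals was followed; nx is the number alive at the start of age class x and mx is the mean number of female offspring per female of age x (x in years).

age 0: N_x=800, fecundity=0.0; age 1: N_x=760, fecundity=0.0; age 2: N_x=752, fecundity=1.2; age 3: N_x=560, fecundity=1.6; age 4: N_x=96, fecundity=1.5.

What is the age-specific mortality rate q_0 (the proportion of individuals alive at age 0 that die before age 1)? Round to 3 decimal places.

lx = nx/n0 = nx/800: 1, 0.95, 0.94, 0.7, 0.12
q_0 = (l_0 − l_1) / l_0 = (1 − 0.95) / 1
     = 0.05 / 1 = 0.05 → 0.050

0.050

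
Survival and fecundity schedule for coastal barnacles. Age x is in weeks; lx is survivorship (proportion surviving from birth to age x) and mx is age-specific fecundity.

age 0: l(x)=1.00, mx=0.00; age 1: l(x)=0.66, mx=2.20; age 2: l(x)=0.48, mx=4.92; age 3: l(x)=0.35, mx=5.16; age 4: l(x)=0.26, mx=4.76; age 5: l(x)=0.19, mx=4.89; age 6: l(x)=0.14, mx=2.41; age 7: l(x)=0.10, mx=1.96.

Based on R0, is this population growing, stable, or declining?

growing

R0 = Σ lx·mx = 0 + 1.452 + 2.3616 + 1.806 + 1.2376 + 0.9291 + 0.3374 + 0.196 = 8.3197
R0 > 1, so the population is growing.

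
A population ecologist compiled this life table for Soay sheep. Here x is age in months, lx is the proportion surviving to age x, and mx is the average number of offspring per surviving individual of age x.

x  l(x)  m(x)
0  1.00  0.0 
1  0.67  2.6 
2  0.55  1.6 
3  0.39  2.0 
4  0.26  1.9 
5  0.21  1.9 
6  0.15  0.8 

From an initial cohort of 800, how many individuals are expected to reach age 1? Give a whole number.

536

Expected survivors = N0 · l_1 = 800 × 0.67 = 536 → 536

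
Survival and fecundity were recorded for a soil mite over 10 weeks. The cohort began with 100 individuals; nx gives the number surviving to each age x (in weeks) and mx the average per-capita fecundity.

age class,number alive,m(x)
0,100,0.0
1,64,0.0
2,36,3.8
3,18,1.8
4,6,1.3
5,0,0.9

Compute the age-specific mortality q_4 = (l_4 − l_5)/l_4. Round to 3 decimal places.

1.000

lx = nx/n0 = nx/100: 1, 0.64, 0.36, 0.18, 0.06, 0
q_4 = (l_4 − l_5) / l_4 = (0.06 − 0) / 0.06
     = 0.06 / 0.06 = 1 → 1.000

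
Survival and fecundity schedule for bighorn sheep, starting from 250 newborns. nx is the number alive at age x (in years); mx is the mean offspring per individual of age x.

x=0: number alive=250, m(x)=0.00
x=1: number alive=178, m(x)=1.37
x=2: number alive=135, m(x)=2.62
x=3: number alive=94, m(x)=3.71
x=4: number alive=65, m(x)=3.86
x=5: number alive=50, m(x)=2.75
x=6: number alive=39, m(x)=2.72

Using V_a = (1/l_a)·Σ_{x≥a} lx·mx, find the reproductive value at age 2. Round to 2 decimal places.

8.87

lx = nx/n0 = nx/250: 1, 0.712, 0.54, 0.376, 0.26, 0.2, 0.156
lx·mx for x ≥ 2: 1.4148, 1.39496, 1.0036, 0.55, 0.42432 → sum = 4.78768
V_2 = 4.78768 / l_2 = 4.78768 / 0.54 = 8.866074… → 8.87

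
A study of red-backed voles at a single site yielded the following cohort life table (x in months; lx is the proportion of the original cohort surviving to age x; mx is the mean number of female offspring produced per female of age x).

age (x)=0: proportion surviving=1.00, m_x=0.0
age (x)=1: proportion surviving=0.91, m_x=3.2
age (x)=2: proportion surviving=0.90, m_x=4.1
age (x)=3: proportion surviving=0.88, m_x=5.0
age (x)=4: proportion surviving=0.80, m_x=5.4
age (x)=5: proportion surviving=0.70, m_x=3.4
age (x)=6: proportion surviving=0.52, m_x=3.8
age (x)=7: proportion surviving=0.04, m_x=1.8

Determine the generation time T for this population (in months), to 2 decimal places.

3.29

lx·mx: 0, 2.912, 3.69, 4.4, 4.32, 2.38, 1.976, 0.072 → R0 = 19.75
x·lx·mx: 0, 2.912, 7.38, 13.2, 17.28, 11.9, 11.856, 0.504 → Σ = 65.032
T = 65.032 / 19.75 = 3.292759… → 3.29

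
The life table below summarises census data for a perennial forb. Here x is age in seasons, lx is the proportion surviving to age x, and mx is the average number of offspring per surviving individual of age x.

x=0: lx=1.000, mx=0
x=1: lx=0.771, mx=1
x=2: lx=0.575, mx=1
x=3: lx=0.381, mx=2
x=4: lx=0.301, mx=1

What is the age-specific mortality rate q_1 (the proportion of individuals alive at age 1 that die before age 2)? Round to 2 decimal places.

q_1 = (l_1 − l_2) / l_1 = (0.771 − 0.575) / 0.771
     = 0.196 / 0.771 = 0.254215… → 0.25

0.25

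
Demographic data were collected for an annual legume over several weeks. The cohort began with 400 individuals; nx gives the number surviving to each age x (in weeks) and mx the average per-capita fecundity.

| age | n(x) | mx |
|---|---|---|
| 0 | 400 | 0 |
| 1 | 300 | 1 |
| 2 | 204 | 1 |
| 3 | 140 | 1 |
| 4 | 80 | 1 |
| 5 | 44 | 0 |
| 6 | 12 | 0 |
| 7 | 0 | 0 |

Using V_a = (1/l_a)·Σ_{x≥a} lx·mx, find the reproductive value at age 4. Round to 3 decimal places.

lx = nx/n0 = nx/400: 1, 0.75, 0.51, 0.35, 0.2, 0.11, 0.03, 0
lx·mx for x ≥ 4: 0.2, 0, 0, 0 → sum = 0.2
V_4 = 0.2 / l_4 = 0.2 / 0.2 = 1 → 1.000

1.000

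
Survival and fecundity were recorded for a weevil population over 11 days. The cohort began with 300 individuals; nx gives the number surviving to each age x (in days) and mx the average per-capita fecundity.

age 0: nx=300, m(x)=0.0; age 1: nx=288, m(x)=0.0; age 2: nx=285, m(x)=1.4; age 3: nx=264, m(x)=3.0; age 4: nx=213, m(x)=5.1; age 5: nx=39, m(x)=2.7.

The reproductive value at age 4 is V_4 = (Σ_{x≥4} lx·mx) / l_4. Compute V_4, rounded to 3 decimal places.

lx = nx/n0 = nx/300: 1, 0.96, 0.95, 0.88, 0.71, 0.13
lx·mx for x ≥ 4: 3.621, 0.351 → sum = 3.972
V_4 = 3.972 / l_4 = 3.972 / 0.71 = 5.594366… → 5.594

5.594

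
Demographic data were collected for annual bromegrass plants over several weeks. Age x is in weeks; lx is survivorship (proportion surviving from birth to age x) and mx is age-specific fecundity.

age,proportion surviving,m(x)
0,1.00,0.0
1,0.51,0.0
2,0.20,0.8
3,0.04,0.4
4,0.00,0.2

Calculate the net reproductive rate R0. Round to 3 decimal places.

0.176

lx·mx by age: 0, 0, 0.16, 0.016, 0
R0 = Σ lx·mx = 0.176 → 0.176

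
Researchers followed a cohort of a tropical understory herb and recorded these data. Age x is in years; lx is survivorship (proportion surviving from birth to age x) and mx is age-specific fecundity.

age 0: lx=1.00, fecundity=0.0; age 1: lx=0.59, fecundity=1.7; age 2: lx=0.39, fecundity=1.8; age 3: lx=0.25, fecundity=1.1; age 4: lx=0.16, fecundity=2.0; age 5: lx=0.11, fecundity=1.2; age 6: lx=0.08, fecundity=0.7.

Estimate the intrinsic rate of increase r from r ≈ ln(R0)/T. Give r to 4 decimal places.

R0 = Σ lx·mx = 0 + 1.003 + 0.702 + 0.275 + 0.32 + 0.132 + 0.056 = 2.488
Σ x·lx·mx = 5.508; T = 5.508/2.488 = 2.21383…
r ≈ ln(R0)/T = ln(2.488)/2.21383… = 0.411721… → 0.4117

0.4117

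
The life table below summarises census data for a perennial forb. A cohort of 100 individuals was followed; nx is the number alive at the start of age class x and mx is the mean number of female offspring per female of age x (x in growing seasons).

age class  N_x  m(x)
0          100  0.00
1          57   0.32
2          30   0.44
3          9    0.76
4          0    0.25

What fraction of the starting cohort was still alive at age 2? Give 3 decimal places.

l_2 = n_2/n_0 = 30/100 = 0.3 → 0.300

0.300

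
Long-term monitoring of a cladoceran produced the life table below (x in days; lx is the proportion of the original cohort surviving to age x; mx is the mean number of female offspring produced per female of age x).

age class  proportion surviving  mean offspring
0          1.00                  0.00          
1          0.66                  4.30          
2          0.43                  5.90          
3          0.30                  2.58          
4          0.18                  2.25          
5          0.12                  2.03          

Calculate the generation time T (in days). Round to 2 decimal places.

1.92

lx·mx: 0, 2.838, 2.537, 0.774, 0.405, 0.2436 → R0 = 6.7976
x·lx·mx: 0, 2.838, 5.074, 2.322, 1.62, 1.218 → Σ = 13.072
T = 13.072 / 6.7976 = 1.923032… → 1.92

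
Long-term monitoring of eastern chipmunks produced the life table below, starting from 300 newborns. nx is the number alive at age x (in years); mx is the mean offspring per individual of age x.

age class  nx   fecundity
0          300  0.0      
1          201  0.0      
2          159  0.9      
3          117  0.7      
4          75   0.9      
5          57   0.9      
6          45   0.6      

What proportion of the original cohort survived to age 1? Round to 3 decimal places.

l_1 = n_1/n_0 = 201/300 = 0.67 → 0.670

0.670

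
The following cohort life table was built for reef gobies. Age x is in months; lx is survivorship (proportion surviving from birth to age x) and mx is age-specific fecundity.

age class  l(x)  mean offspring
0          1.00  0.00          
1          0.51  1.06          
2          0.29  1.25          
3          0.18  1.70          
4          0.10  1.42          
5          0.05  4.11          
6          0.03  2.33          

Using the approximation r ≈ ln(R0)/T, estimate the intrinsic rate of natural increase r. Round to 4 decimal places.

0.1884

R0 = Σ lx·mx = 0 + 0.5406 + 0.3625 + 0.306 + 0.142 + 0.2055 + 0.0699 = 1.6265
Σ x·lx·mx = 4.1985; T = 4.1985/1.6265 = 2.58131…
r ≈ ln(R0)/T = ln(1.6265)/2.58131… = 0.188443… → 0.1884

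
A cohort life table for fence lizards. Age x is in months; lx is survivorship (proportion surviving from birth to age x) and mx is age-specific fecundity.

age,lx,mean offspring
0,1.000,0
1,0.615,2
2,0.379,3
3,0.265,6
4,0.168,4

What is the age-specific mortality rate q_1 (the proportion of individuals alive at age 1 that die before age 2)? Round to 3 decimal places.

q_1 = (l_1 − l_2) / l_1 = (0.615 − 0.379) / 0.615
     = 0.236 / 0.615 = 0.38374… → 0.384

0.384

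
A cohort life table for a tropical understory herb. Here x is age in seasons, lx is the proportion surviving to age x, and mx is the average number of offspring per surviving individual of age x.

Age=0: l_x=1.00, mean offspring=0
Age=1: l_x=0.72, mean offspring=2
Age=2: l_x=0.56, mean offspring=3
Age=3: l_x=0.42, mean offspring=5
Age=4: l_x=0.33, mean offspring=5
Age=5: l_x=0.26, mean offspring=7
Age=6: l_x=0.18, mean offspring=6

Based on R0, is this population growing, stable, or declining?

growing

R0 = Σ lx·mx = 0 + 1.44 + 1.68 + 2.1 + 1.65 + 1.82 + 1.08 = 9.77
R0 > 1, so the population is growing.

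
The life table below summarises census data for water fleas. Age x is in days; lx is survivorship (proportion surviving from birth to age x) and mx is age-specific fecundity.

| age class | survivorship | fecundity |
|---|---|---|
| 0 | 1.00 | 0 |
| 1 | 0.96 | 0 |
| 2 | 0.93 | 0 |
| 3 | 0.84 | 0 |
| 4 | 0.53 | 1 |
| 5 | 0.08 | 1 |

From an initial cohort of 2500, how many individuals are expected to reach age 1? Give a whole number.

Expected survivors = N0 · l_1 = 2500 × 0.96 = 2400 → 2400

2400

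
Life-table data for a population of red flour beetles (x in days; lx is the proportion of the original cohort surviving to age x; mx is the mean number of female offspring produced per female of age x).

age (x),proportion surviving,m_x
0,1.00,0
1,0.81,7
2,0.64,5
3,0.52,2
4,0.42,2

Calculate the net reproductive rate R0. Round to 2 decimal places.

lx·mx by age: 0, 5.67, 3.2, 1.04, 0.84
R0 = Σ lx·mx = 10.75 → 10.75

10.75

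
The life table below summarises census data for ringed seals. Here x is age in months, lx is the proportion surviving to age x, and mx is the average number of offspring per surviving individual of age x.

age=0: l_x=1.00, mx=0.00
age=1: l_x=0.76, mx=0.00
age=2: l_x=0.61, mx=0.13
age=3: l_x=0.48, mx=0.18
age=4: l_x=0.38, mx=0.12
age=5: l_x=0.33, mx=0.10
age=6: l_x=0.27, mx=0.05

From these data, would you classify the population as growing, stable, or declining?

R0 = Σ lx·mx = 0 + 0 + 0.0793 + 0.0864 + 0.0456 + 0.033 + 0.0135 = 0.2578
R0 < 1, so the population is declining.

declining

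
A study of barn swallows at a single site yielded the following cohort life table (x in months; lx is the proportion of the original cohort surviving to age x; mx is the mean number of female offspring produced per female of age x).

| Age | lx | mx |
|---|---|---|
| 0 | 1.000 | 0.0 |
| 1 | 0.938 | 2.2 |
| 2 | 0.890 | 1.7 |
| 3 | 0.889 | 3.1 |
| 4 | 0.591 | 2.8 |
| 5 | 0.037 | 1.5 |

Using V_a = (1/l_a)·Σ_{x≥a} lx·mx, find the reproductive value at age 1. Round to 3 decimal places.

8.574

lx·mx for x ≥ 1: 2.0636, 1.513, 2.7559, 1.6548, 0.0555 → sum = 8.0428
V_1 = 8.0428 / l_1 = 8.0428 / 0.938 = 8.574414… → 8.574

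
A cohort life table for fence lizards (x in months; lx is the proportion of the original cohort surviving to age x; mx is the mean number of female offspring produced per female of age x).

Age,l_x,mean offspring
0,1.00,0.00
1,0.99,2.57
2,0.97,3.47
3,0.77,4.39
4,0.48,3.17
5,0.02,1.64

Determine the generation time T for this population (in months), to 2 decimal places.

lx·mx: 0, 2.5443, 3.3659, 3.3803, 1.5216, 0.0328 → R0 = 10.8449
x·lx·mx: 0, 2.5443, 6.7318, 10.1409, 6.0864, 0.164 → Σ = 25.6674
T = 25.6674 / 10.8449 = 2.366771… → 2.37

2.37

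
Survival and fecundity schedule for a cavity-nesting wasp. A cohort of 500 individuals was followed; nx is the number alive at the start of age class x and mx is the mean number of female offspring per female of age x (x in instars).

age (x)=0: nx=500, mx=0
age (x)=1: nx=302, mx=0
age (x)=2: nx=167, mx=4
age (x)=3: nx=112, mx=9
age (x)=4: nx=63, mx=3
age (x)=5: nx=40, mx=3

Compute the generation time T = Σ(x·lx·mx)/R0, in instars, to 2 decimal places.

2.88

lx = nx/n0 = nx/500: 1, 0.604, 0.334, 0.224, 0.126, 0.08
lx·mx: 0, 0, 1.336, 2.016, 0.378, 0.24 → R0 = 3.97
x·lx·mx: 0, 0, 2.672, 6.048, 1.512, 1.2 → Σ = 11.432
T = 11.432 / 3.97 = 2.879597… → 2.88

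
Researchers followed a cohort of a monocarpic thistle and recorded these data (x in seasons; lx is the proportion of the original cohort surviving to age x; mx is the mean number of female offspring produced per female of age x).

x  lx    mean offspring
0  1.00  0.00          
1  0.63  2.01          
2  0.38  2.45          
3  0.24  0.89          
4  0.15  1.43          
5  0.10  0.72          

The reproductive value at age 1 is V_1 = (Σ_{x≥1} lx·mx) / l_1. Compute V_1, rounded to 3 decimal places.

4.282

lx·mx for x ≥ 1: 1.2663, 0.931, 0.2136, 0.2145, 0.072 → sum = 2.6974
V_1 = 2.6974 / l_1 = 2.6974 / 0.63 = 4.281587… → 4.282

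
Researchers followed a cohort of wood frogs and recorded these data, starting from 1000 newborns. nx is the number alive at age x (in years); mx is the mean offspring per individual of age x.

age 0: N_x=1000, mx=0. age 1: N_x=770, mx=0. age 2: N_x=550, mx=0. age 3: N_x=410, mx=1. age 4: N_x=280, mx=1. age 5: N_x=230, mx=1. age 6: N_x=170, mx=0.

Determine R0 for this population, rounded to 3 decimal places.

lx = nx/n0 = nx/1000: 1, 0.77, 0.55, 0.41, 0.28, 0.23, 0.17
lx·mx by age: 0, 0, 0, 0.41, 0.28, 0.23, 0
R0 = Σ lx·mx = 0.92 → 0.920

0.920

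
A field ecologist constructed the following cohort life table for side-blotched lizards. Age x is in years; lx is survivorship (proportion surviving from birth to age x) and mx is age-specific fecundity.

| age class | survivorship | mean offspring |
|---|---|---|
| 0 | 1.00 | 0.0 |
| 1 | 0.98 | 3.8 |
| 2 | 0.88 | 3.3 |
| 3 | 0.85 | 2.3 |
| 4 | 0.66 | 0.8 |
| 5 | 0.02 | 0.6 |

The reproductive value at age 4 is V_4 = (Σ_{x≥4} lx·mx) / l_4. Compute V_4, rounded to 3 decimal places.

lx·mx for x ≥ 4: 0.528, 0.012 → sum = 0.54
V_4 = 0.54 / l_4 = 0.54 / 0.66 = 0.818182… → 0.818

0.818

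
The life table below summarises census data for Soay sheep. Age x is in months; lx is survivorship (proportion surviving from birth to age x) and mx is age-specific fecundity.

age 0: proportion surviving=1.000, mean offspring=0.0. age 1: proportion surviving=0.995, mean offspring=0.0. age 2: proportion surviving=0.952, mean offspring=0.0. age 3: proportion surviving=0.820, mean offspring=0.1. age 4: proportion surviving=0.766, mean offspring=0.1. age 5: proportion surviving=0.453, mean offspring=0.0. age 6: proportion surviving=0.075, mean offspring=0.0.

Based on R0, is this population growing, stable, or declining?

declining

R0 = Σ lx·mx = 0 + 0 + 0 + 0.082 + 0.0766 + 0 + 0 = 0.1586
R0 < 1, so the population is declining.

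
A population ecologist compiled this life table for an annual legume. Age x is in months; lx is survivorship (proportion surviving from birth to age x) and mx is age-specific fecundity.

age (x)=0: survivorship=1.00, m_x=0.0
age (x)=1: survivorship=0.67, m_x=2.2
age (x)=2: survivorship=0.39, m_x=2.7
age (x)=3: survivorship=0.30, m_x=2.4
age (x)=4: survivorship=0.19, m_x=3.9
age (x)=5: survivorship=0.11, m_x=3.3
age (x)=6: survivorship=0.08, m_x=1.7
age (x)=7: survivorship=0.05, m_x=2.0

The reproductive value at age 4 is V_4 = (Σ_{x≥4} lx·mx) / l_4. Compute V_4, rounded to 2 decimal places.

7.05

lx·mx for x ≥ 4: 0.741, 0.363, 0.136, 0.1 → sum = 1.34
V_4 = 1.34 / l_4 = 1.34 / 0.19 = 7.052632… → 7.05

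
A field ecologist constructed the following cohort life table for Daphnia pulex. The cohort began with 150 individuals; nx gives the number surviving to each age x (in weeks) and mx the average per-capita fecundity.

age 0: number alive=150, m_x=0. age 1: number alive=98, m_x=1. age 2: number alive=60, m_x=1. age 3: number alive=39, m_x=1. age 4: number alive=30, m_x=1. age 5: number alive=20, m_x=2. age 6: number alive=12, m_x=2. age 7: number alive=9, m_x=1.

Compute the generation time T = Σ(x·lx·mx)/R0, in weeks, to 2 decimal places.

2.87

lx = nx/n0 = nx/150: 1, 0.65333…, 0.4, 0.26, 0.2, 0.13333…, 0.08, 0.06
lx·mx: 0, 0.653333…, 0.4, 0.26, 0.2, 0.266667…, 0.16, 0.06 → R0 = 2…
x·lx·mx: 0, 0.653333…, 0.8, 0.78, 0.8, 1.333333…, 0.96, 0.42 → Σ = 5.746667…
T = 5.746667… / 2… = 2.873333… → 2.87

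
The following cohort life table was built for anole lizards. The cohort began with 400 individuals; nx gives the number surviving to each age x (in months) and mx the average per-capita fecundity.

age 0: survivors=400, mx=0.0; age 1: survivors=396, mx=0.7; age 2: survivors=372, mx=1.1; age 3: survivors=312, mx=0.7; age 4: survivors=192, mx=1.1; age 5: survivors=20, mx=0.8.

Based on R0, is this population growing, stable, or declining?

growing

lx = nx/n0 = nx/400: 1, 0.99, 0.93, 0.78, 0.48, 0.05
R0 = Σ lx·mx = 0 + 0.693 + 1.023 + 0.546 + 0.528 + 0.04 = 2.83
R0 > 1, so the population is growing.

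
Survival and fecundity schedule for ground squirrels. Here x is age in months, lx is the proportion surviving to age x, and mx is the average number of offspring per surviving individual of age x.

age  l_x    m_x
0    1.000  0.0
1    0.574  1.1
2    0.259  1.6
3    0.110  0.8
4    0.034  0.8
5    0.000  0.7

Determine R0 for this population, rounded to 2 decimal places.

1.16

lx·mx by age: 0, 0.6314, 0.4144, 0.088, 0.0272, 0
R0 = Σ lx·mx = 1.161 → 1.16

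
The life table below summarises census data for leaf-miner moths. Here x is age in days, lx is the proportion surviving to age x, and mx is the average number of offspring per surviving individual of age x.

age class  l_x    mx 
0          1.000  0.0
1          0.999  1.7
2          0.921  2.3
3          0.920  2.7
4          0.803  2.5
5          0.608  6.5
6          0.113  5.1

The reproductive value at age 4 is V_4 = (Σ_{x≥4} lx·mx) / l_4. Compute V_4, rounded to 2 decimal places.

8.14

lx·mx for x ≥ 4: 2.0075, 3.952, 0.5763 → sum = 6.5358
V_4 = 6.5358 / l_4 = 6.5358 / 0.803 = 8.139228… → 8.14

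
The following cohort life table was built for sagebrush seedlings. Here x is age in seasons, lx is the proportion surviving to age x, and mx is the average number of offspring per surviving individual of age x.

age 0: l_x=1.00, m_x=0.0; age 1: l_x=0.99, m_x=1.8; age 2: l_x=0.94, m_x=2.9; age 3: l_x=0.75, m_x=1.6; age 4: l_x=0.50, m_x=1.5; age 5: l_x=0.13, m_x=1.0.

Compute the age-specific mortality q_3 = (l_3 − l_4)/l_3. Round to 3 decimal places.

q_3 = (l_3 − l_4) / l_3 = (0.75 − 0.5) / 0.75
     = 0.25 / 0.75 = 0.333333… → 0.333

0.333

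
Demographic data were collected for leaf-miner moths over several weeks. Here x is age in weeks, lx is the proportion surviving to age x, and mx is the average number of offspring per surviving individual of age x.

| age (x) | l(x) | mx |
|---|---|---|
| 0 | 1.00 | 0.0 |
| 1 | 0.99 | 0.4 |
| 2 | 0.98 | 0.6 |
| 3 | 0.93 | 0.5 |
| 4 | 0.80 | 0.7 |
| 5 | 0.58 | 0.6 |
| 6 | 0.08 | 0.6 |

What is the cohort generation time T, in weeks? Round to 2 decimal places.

3.01

lx·mx: 0, 0.396, 0.588, 0.465, 0.56, 0.348, 0.048 → R0 = 2.405
x·lx·mx: 0, 0.396, 1.176, 1.395, 2.24, 1.74, 0.288 → Σ = 7.235
T = 7.235 / 2.405 = 3.008316… → 3.01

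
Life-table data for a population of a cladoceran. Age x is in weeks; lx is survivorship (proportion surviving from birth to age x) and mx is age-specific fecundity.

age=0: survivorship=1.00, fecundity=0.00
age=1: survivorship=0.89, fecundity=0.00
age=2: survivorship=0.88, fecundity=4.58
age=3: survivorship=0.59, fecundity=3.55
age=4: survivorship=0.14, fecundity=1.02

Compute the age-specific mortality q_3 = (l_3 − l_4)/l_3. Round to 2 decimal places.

0.76

q_3 = (l_3 − l_4) / l_3 = (0.59 − 0.14) / 0.59
     = 0.45 / 0.59 = 0.762712… → 0.76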